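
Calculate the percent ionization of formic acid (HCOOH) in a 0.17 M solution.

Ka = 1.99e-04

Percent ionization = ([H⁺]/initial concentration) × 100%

Using Ka equilibrium: x² + Ka×x - Ka×C = 0. Solving: [H⁺] = 5.7177e-03. Percent = (5.7177e-03/0.17) × 100

Percent ionization = 3.36%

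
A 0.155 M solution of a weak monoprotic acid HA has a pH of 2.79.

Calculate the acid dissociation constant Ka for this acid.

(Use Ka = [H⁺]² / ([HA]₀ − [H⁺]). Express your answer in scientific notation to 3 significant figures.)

[H⁺] = 10^(−pH) = 10^(−2.79) = 1.622e-03 M. For HA ⇌ H⁺ + A⁻, Ka = [H⁺][A⁻]/[HA] = [H⁺]² / ([HA]₀ − [H⁺]) = (1.622e-03)² / (0.155 − 1.622e-03) = 1.71e-05.

K_a = 1.71e-05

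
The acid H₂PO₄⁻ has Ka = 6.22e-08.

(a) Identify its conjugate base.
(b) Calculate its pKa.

(a) The conjugate base is formed by removing one H⁺ from H₂PO₄⁻, giving HPO₄²⁻. (b) pKa = -log(Ka) = -log(6.22e-08) = 7.21.

Conjugate base: HPO₄²⁻; pK_a = 7.21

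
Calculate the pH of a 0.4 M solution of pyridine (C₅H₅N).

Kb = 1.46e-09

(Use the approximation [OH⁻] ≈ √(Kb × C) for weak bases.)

[OH⁻] = √(Kb × C) = √(1.46e-09 × 0.4) = 2.4166e-05. pOH = 4.62, pH = 14 - pOH

pH = 9.38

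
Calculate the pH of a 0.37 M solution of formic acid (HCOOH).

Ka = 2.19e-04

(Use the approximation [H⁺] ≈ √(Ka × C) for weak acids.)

[H⁺] = √(Ka × C) = √(2.19e-04 × 0.37) = 9.0017e-03. pH = -log(9.0017e-03)

pH = 2.05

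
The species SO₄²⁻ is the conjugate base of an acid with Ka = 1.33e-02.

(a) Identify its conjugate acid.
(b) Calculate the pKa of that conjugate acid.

(a) The conjugate acid is formed by adding one H⁺ to SO₄²⁻, giving HSO₄⁻. (b) pKa = -log(Ka) = -log(1.33e-02) = 1.88.

Conjugate acid: HSO₄⁻; pK_a = 1.88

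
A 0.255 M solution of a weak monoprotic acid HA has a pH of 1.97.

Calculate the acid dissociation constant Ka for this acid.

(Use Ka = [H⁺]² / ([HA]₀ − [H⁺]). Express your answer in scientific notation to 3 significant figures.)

[H⁺] = 10^(−pH) = 10^(−1.97) = 1.072e-02 M. For HA ⇌ H⁺ + A⁻, Ka = [H⁺][A⁻]/[HA] = [H⁺]² / ([HA]₀ − [H⁺]) = (1.072e-02)² / (0.255 − 1.072e-02) = 4.70e-04.

K_a = 4.70e-04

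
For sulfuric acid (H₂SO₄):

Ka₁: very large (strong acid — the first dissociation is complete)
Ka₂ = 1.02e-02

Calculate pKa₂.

pKa₂ = -log(Ka₂) = -log(1.02e-02) = 1.99.

pK_{a2} = 1.99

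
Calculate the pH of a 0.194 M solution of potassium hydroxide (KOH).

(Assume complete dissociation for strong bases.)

[OH⁻] = 0.194 M for strong base. pOH = -log[OH⁻] = 0.71, pH = 14 - pOH

pH = 13.29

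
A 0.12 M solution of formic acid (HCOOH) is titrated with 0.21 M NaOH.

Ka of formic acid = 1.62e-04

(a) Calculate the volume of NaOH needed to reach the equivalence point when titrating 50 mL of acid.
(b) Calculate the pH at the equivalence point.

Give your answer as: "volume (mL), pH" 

moles acid = 0.12 × 50/1000 = 0.006 mol; V_base = moles/0.21 × 1000 = 28.6 mL. At equivalence only the conjugate base is present: [A⁻] = 0.006/0.079 = 7.6364e-02 M. Kb = Kw/Ka = 6.17e-11; [OH⁻] = √(Kb × [A⁻]) = 2.1711e-06; pOH = 5.66; pH = 14 - pOH = 8.34.

V = 28.6 mL, pH = 8.34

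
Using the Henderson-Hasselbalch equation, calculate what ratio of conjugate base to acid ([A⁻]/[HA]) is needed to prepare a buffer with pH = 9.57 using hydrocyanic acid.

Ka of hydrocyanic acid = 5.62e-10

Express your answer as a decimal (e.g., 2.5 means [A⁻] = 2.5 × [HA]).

pKa = -log(5.62e-10) = 9.2503. pH = pKa + log([A⁻]/[HA]), so log([A⁻]/[HA]) = pH − pKa = 9.57 − 9.2503 = 0.3197. [A⁻]/[HA] = 10^(0.3197) = 2.09

[A⁻]/[HA] = 2.09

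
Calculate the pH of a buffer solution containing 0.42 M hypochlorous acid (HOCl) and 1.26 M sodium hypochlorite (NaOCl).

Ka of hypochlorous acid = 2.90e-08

pKa = -log(2.90e-08) = 7.54. pH = pKa + log([A⁻]/[HA]) = 7.54 + log(1.26/0.42)

pH = 8.01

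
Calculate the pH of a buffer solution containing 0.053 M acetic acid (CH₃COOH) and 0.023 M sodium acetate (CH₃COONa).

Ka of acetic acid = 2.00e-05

pKa = -log(2.00e-05) = 4.70. pH = pKa + log([A⁻]/[HA]) = 4.70 + log(0.023/0.053)

pH = 4.34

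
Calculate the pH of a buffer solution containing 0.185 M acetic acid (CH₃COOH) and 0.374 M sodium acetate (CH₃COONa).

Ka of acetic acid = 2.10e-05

pKa = -log(2.10e-05) = 4.68. pH = pKa + log([A⁻]/[HA]) = 4.68 + log(0.374/0.185)

pH = 4.98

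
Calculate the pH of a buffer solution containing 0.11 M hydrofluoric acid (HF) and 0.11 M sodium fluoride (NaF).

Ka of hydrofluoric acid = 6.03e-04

pKa = -log(6.03e-04) = 3.22. pH = pKa + log([A⁻]/[HA]) = 3.22 + log(0.11/0.11)

pH = 3.22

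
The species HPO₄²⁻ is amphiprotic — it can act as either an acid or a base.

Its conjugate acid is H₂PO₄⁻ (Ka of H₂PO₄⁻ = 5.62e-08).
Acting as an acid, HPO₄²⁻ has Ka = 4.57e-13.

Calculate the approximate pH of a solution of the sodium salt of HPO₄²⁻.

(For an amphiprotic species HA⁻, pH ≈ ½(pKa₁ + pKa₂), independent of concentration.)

pKa₁ = -log(5.62e-08) = 7.25; pKa₂ = -log(4.57e-13) = 12.34. For an amphiprotic species, pH ≈ ½(pKa₁ + pKa₂) = ½(7.25 + 12.34) = 9.80.

pH = 9.80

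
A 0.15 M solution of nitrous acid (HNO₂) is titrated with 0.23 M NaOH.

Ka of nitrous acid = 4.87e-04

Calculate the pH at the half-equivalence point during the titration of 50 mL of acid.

At half-equivalence [HA] = [A⁻], so Henderson-Hasselbalch gives pH = pKa = -log(4.87e-04) = 3.31.

pH = pKa = 3.31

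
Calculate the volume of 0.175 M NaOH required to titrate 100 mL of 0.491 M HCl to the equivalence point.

At equivalence: moles acid = moles base. moles HCl = 0.491 × 100/1000 = 0.0491 mol. V_base = moles / 0.175 × 1000 = 280.6 mL.

V_{base} = 280.6 mL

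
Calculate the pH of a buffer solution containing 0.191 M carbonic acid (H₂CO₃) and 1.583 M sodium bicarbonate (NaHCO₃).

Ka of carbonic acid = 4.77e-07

pKa = -log(4.77e-07) = 6.32. pH = pKa + log([A⁻]/[HA]) = 6.32 + log(1.583/0.191)

pH = 7.24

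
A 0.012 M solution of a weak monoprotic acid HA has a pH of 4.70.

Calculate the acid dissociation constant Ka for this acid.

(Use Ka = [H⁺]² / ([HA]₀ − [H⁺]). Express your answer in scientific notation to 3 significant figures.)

[H⁺] = 10^(−pH) = 10^(−4.70) = 1.995e-05 M. For HA ⇌ H⁺ + A⁻, Ka = [H⁺][A⁻]/[HA] = [H⁺]² / ([HA]₀ − [H⁺]) = (1.995e-05)² / (0.012 − 1.995e-05) = 3.32e-08.

K_a = 3.32e-08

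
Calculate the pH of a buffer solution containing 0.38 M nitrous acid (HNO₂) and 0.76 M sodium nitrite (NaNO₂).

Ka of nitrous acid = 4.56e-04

pKa = -log(4.56e-04) = 3.34. pH = pKa + log([A⁻]/[HA]) = 3.34 + log(0.76/0.38)

pH = 3.64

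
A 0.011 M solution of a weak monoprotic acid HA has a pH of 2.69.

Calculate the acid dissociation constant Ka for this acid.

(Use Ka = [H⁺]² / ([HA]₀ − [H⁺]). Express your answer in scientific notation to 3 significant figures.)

[H⁺] = 10^(−pH) = 10^(−2.69) = 2.042e-03 M. For HA ⇌ H⁺ + A⁻, Ka = [H⁺][A⁻]/[HA] = [H⁺]² / ([HA]₀ − [H⁺]) = (2.042e-03)² / (0.011 − 2.042e-03) = 4.65e-04.

K_a = 4.65e-04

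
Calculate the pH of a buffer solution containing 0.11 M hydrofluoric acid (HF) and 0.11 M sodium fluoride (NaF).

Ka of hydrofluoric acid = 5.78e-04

pKa = -log(5.78e-04) = 3.24. pH = pKa + log([A⁻]/[HA]) = 3.24 + log(0.11/0.11)

pH = 3.24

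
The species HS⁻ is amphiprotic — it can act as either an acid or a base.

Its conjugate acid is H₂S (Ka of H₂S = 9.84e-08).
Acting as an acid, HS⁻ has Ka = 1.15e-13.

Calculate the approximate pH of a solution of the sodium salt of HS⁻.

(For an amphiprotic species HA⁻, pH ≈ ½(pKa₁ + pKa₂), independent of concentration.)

pKa₁ = -log(9.84e-08) = 7.01; pKa₂ = -log(1.15e-13) = 12.94. For an amphiprotic species, pH ≈ ½(pKa₁ + pKa₂) = ½(7.01 + 12.94) = 9.97.

pH = 9.97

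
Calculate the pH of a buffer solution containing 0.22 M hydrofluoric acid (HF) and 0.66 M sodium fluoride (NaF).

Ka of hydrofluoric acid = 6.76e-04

pKa = -log(6.76e-04) = 3.17. pH = pKa + log([A⁻]/[HA]) = 3.17 + log(0.66/0.22)

pH = 3.65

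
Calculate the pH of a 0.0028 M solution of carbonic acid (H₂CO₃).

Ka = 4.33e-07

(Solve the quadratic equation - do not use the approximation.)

x² + Ka×x - Ka×C = 0. Using quadratic formula: [H⁺] = 3.4604e-05

pH = 4.46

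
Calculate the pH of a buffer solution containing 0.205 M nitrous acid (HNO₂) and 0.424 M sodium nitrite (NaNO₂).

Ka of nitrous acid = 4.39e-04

pKa = -log(4.39e-04) = 3.36. pH = pKa + log([A⁻]/[HA]) = 3.36 + log(0.424/0.205)

pH = 3.67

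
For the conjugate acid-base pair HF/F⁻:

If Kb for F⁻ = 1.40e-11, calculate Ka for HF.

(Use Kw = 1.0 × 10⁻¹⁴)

For a conjugate pair Ka × Kb = Kw, so Ka = Kw/Kb = 1.0 × 10⁻¹⁴ / 1.40e-11 = 7.14e-04.

K_a = 7.14e-04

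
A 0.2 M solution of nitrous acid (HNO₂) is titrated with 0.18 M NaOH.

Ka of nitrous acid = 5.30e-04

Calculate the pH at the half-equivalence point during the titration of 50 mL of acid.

At half-equivalence [HA] = [A⁻], so Henderson-Hasselbalch gives pH = pKa = -log(5.30e-04) = 3.28.

pH = pKa = 3.28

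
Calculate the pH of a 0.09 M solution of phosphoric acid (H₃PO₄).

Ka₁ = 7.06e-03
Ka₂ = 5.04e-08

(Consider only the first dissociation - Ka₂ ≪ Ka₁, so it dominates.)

First dissociation dominates. From Ka₁ = [H⁺][HA⁻]/[H₂A], x² + Ka₁·x − Ka₁·C = 0 with C = 0.09 M and Ka₁ = 7.06e-03. Solving: [H⁺] = (−Ka₁ + √(Ka₁² + 4·Ka₁·C)) / 2 = 2.1923e-02 M. pH = -log(2.1923e-02) = 1.66.

pH = 1.66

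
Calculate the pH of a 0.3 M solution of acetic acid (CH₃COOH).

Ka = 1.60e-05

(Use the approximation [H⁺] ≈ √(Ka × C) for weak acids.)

[H⁺] = √(Ka × C) = √(1.60e-05 × 0.3) = 2.1909e-03. pH = -log(2.1909e-03)

pH = 2.66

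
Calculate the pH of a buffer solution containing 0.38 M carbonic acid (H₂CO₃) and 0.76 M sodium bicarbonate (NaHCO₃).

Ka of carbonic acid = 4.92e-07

pKa = -log(4.92e-07) = 6.31. pH = pKa + log([A⁻]/[HA]) = 6.31 + log(0.76/0.38)

pH = 6.61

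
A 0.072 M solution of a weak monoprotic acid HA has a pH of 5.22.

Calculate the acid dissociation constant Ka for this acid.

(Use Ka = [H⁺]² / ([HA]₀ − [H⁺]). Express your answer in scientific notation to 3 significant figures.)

[H⁺] = 10^(−pH) = 10^(−5.22) = 6.026e-06 M. For HA ⇌ H⁺ + A⁻, Ka = [H⁺][A⁻]/[HA] = [H⁺]² / ([HA]₀ − [H⁺]) = (6.026e-06)² / (0.072 − 6.026e-06) = 5.04e-10.

K_a = 5.04e-10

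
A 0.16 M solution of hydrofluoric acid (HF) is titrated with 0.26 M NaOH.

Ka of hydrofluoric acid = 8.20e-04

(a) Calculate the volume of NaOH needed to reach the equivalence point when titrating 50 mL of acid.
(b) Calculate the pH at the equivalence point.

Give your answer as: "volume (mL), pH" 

moles acid = 0.16 × 50/1000 = 0.008 mol; V_base = moles/0.26 × 1000 = 30.8 mL. At equivalence only the conjugate base is present: [A⁻] = 0.008/0.081 = 9.9048e-02 M. Kb = Kw/Ka = 1.22e-11; [OH⁻] = √(Kb × [A⁻]) = 1.0990e-06; pOH = 5.96; pH = 14 - pOH = 8.04.

V = 30.8 mL, pH = 8.04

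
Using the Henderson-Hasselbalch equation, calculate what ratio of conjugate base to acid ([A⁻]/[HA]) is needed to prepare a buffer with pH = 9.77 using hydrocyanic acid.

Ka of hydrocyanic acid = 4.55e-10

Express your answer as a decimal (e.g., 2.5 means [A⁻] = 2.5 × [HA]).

pKa = -log(4.55e-10) = 9.3420. pH = pKa + log([A⁻]/[HA]), so log([A⁻]/[HA]) = pH − pKa = 9.77 − 9.3420 = 0.4280. [A⁻]/[HA] = 10^(0.4280) = 2.68

[A⁻]/[HA] = 2.68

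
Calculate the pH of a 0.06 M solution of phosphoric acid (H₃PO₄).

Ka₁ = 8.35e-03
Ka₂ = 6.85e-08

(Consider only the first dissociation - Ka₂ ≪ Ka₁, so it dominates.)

First dissociation dominates. From Ka₁ = [H⁺][HA⁻]/[H₂A], x² + Ka₁·x − Ka₁·C = 0 with C = 0.06 M and Ka₁ = 8.35e-03. Solving: [H⁺] = (−Ka₁ + √(Ka₁² + 4·Ka₁·C)) / 2 = 1.8594e-02 M. pH = -log(1.8594e-02) = 1.73.

pH = 1.73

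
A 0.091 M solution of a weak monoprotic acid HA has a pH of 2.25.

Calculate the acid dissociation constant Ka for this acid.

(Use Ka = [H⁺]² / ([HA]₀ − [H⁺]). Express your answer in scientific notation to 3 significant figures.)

[H⁺] = 10^(−pH) = 10^(−2.25) = 5.623e-03 M. For HA ⇌ H⁺ + A⁻, Ka = [H⁺][A⁻]/[HA] = [H⁺]² / ([HA]₀ − [H⁺]) = (5.623e-03)² / (0.091 − 5.623e-03) = 3.70e-04.

K_a = 3.70e-04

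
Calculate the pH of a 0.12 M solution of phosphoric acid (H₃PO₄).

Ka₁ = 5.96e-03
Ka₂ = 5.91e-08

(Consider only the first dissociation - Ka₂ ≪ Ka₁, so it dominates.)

First dissociation dominates. From Ka₁ = [H⁺][HA⁻]/[H₂A], x² + Ka₁·x − Ka₁·C = 0 with C = 0.12 M and Ka₁ = 5.96e-03. Solving: [H⁺] = (−Ka₁ + √(Ka₁² + 4·Ka₁·C)) / 2 = 2.3929e-02 M. pH = -log(2.3929e-02) = 1.62.

pH = 1.62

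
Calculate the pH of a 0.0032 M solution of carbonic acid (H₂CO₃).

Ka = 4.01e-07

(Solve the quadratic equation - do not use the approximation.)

x² + Ka×x - Ka×C = 0. Using quadratic formula: [H⁺] = 3.5622e-05

pH = 4.45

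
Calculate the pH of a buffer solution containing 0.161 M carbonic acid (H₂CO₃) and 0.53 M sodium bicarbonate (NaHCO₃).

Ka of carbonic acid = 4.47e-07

pKa = -log(4.47e-07) = 6.35. pH = pKa + log([A⁻]/[HA]) = 6.35 + log(0.53/0.161)

pH = 6.87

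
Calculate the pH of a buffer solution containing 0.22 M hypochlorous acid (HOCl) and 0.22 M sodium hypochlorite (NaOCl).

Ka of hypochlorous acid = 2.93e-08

pKa = -log(2.93e-08) = 7.53. pH = pKa + log([A⁻]/[HA]) = 7.53 + log(0.22/0.22)

pH = 7.53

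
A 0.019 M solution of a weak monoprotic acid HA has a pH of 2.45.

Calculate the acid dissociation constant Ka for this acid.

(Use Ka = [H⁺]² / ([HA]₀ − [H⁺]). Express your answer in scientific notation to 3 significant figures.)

[H⁺] = 10^(−pH) = 10^(−2.45) = 3.548e-03 M. For HA ⇌ H⁺ + A⁻, Ka = [H⁺][A⁻]/[HA] = [H⁺]² / ([HA]₀ − [H⁺]) = (3.548e-03)² / (0.019 − 3.548e-03) = 8.15e-04.

K_a = 8.15e-04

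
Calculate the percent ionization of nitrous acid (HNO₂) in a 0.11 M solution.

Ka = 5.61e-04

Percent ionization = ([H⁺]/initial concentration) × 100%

Using Ka equilibrium: x² + Ka×x - Ka×C = 0. Solving: [H⁺] = 7.5801e-03. Percent = (7.5801e-03/0.11) × 100

Percent ionization = 6.89%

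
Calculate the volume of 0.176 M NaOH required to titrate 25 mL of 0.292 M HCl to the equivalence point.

At equivalence: moles acid = moles base. moles HCl = 0.292 × 25/1000 = 0.0073 mol. V_base = moles / 0.176 × 1000 = 41.5 mL.

V_{base} = 41.5 mL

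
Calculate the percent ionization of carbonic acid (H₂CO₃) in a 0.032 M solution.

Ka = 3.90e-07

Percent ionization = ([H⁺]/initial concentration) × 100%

Using Ka equilibrium: x² + Ka×x - Ka×C = 0. Solving: [H⁺] = 1.1152e-04. Percent = (1.1152e-04/0.032) × 100

Percent ionization = 0.348%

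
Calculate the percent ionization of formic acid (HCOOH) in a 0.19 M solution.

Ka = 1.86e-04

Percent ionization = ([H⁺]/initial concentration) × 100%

Using Ka equilibrium: x² + Ka×x - Ka×C = 0. Solving: [H⁺] = 5.8525e-03. Percent = (5.8525e-03/0.19) × 100

Percent ionization = 3.08%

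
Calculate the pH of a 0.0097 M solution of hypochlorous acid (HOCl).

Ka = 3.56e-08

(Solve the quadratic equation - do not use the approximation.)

x² + Ka×x - Ka×C = 0. Using quadratic formula: [H⁺] = 1.8565e-05

pH = 4.73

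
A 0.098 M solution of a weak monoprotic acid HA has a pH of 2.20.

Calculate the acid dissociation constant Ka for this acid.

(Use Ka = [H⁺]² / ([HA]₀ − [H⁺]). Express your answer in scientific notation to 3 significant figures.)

[H⁺] = 10^(−pH) = 10^(−2.20) = 6.310e-03 M. For HA ⇌ H⁺ + A⁻, Ka = [H⁺][A⁻]/[HA] = [H⁺]² / ([HA]₀ − [H⁺]) = (6.310e-03)² / (0.098 − 6.310e-03) = 4.34e-04.

K_a = 4.34e-04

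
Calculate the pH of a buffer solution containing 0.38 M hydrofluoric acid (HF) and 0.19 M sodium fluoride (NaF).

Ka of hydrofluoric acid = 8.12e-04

pKa = -log(8.12e-04) = 3.09. pH = pKa + log([A⁻]/[HA]) = 3.09 + log(0.19/0.38)

pH = 2.79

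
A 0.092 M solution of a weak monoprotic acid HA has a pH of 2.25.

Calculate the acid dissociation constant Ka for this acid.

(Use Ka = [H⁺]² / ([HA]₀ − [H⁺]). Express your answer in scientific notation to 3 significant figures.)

[H⁺] = 10^(−pH) = 10^(−2.25) = 5.623e-03 M. For HA ⇌ H⁺ + A⁻, Ka = [H⁺][A⁻]/[HA] = [H⁺]² / ([HA]₀ − [H⁺]) = (5.623e-03)² / (0.092 − 5.623e-03) = 3.66e-04.

K_a = 3.66e-04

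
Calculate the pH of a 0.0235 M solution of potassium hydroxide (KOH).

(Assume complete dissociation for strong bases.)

[OH⁻] = 0.0235 M for strong base. pOH = -log[OH⁻] = 1.63, pH = 14 - pOH

pH = 12.37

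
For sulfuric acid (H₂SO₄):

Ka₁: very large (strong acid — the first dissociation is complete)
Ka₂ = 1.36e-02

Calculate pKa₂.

pKa₂ = -log(Ka₂) = -log(1.36e-02) = 1.87.

pK_{a2} = 1.87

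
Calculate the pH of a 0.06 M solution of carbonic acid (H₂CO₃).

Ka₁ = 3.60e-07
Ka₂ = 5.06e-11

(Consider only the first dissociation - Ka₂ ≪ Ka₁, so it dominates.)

First dissociation dominates. From Ka₁ = [H⁺][HA⁻]/[H₂A], x² + Ka₁·x − Ka₁·C = 0 with C = 0.06 M and Ka₁ = 3.60e-07. Solving: [H⁺] = (−Ka₁ + √(Ka₁² + 4·Ka₁·C)) / 2 = 1.4679e-04 M. pH = -log(1.4679e-04) = 3.83.

pH = 3.83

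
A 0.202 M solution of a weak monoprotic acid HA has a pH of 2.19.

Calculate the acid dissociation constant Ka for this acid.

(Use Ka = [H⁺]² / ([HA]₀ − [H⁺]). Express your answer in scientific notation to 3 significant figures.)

[H⁺] = 10^(−pH) = 10^(−2.19) = 6.457e-03 M. For HA ⇌ H⁺ + A⁻, Ka = [H⁺][A⁻]/[HA] = [H⁺]² / ([HA]₀ − [H⁺]) = (6.457e-03)² / (0.202 − 6.457e-03) = 2.13e-04.

K_a = 2.13e-04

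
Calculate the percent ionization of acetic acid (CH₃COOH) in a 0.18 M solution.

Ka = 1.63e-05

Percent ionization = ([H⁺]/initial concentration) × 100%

Using Ka equilibrium: x² + Ka×x - Ka×C = 0. Solving: [H⁺] = 1.7048e-03. Percent = (1.7048e-03/0.18) × 100

Percent ionization = 0.947%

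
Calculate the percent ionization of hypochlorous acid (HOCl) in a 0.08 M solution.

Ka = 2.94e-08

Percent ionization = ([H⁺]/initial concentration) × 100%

Using Ka equilibrium: x² + Ka×x - Ka×C = 0. Solving: [H⁺] = 4.8483e-05. Percent = (4.8483e-05/0.08) × 100

Percent ionization = 0.0606%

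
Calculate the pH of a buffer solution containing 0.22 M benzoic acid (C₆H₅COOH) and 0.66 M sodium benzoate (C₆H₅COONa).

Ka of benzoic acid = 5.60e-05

pKa = -log(5.60e-05) = 4.25. pH = pKa + log([A⁻]/[HA]) = 4.25 + log(0.66/0.22)

pH = 4.73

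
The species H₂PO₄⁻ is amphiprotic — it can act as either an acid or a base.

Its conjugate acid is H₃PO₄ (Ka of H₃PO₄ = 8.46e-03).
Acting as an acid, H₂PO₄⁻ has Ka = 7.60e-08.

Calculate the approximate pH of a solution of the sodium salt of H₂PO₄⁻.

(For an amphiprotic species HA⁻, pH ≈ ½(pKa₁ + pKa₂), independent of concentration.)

pKa₁ = -log(8.46e-03) = 2.07; pKa₂ = -log(7.60e-08) = 7.12. For an amphiprotic species, pH ≈ ½(pKa₁ + pKa₂) = ½(2.07 + 7.12) = 4.60.

pH = 4.60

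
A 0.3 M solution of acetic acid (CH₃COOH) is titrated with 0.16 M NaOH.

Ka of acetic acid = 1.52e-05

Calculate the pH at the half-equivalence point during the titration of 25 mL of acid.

At half-equivalence [HA] = [A⁻], so Henderson-Hasselbalch gives pH = pKa = -log(1.52e-05) = 4.82.

pH = pKa = 4.82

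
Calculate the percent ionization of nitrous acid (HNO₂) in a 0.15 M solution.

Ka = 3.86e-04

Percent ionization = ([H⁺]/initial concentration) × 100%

Using Ka equilibrium: x² + Ka×x - Ka×C = 0. Solving: [H⁺] = 7.4187e-03. Percent = (7.4187e-03/0.15) × 100

Percent ionization = 4.95%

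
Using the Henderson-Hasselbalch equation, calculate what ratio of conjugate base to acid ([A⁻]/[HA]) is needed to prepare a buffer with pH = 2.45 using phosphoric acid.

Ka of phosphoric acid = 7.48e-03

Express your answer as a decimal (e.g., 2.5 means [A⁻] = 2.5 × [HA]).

pKa = -log(7.48e-03) = 2.1261. pH = pKa + log([A⁻]/[HA]), so log([A⁻]/[HA]) = pH − pKa = 2.45 − 2.1261 = 0.3239. [A⁻]/[HA] = 10^(0.3239) = 2.11

[A⁻]/[HA] = 2.11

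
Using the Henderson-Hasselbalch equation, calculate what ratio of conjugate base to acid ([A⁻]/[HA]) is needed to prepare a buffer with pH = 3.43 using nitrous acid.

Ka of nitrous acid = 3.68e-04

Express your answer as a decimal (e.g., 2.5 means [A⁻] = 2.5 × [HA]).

pKa = -log(3.68e-04) = 3.4342. pH = pKa + log([A⁻]/[HA]), so log([A⁻]/[HA]) = pH − pKa = 3.43 − 3.4342 = -0.0042. [A⁻]/[HA] = 10^(-0.0042) = 0.990

[A⁻]/[HA] = 0.990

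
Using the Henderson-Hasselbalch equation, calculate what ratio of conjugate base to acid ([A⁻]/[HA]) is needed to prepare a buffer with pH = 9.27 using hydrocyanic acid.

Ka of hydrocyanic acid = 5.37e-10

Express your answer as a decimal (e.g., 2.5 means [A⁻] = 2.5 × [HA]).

pKa = -log(5.37e-10) = 9.2700. pH = pKa + log([A⁻]/[HA]), so log([A⁻]/[HA]) = pH − pKa = 9.27 − 9.2700 = -0.0000. [A⁻]/[HA] = 10^(-0.0000) = 1.00

[A⁻]/[HA] = 1.00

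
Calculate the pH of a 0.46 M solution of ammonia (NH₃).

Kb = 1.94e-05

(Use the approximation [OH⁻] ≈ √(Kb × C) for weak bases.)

[OH⁻] = √(Kb × C) = √(1.94e-05 × 0.46) = 2.9873e-03. pOH = 2.52, pH = 14 - pOH

pH = 11.48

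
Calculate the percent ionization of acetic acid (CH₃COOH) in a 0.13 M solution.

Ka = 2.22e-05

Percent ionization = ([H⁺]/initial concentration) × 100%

Using Ka equilibrium: x² + Ka×x - Ka×C = 0. Solving: [H⁺] = 1.6878e-03. Percent = (1.6878e-03/0.13) × 100

Percent ionization = 1.3%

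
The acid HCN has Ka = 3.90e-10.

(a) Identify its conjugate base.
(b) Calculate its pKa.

(a) The conjugate base is formed by removing one H⁺ from HCN, giving CN⁻. (b) pKa = -log(Ka) = -log(3.90e-10) = 9.41.

Conjugate base: CN⁻; pK_a = 9.41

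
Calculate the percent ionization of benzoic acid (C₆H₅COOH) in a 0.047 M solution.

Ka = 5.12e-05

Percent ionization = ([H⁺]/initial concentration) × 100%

Using Ka equilibrium: x² + Ka×x - Ka×C = 0. Solving: [H⁺] = 1.5259e-03. Percent = (1.5259e-03/0.047) × 100

Percent ionization = 3.25%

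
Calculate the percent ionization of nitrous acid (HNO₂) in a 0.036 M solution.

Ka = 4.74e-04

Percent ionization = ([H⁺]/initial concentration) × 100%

Using Ka equilibrium: x² + Ka×x - Ka×C = 0. Solving: [H⁺] = 3.9007e-03. Percent = (3.9007e-03/0.036) × 100

Percent ionization = 10.8%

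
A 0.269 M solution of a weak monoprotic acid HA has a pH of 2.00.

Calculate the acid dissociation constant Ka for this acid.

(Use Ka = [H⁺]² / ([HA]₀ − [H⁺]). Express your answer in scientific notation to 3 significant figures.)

[H⁺] = 10^(−pH) = 10^(−2.00) = 1.000e-02 M. For HA ⇌ H⁺ + A⁻, Ka = [H⁺][A⁻]/[HA] = [H⁺]² / ([HA]₀ − [H⁺]) = (1.000e-02)² / (0.269 − 1.000e-02) = 3.86e-04.

K_a = 3.86e-04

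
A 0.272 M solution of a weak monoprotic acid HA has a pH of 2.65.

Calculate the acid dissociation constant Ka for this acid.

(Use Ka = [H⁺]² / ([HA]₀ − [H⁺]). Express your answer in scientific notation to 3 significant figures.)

[H⁺] = 10^(−pH) = 10^(−2.65) = 2.239e-03 M. For HA ⇌ H⁺ + A⁻, Ka = [H⁺][A⁻]/[HA] = [H⁺]² / ([HA]₀ − [H⁺]) = (2.239e-03)² / (0.272 − 2.239e-03) = 1.86e-05.

K_a = 1.86e-05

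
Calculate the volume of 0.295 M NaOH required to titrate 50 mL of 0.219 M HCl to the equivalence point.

At equivalence: moles acid = moles base. moles HCl = 0.219 × 50/1000 = 0.01095 mol. V_base = moles / 0.295 × 1000 = 37.1 mL.

V_{base} = 37.1 mL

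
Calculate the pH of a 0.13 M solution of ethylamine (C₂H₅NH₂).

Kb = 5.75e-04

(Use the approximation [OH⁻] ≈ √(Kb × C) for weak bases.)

[OH⁻] = √(Kb × C) = √(5.75e-04 × 0.13) = 8.6458e-03. pOH = 2.06, pH = 14 - pOH

pH = 11.94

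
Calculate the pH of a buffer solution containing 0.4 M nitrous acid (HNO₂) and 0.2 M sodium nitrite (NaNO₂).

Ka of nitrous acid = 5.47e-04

pKa = -log(5.47e-04) = 3.26. pH = pKa + log([A⁻]/[HA]) = 3.26 + log(0.2/0.4)

pH = 2.96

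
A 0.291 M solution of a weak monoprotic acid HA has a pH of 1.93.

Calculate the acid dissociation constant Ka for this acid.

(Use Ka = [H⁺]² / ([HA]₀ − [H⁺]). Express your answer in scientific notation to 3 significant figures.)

[H⁺] = 10^(−pH) = 10^(−1.93) = 1.175e-02 M. For HA ⇌ H⁺ + A⁻, Ka = [H⁺][A⁻]/[HA] = [H⁺]² / ([HA]₀ − [H⁺]) = (1.175e-02)² / (0.291 − 1.175e-02) = 4.94e-04.

K_a = 4.94e-04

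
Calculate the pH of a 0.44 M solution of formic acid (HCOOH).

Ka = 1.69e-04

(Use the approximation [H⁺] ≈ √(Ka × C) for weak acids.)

[H⁺] = √(Ka × C) = √(1.69e-04 × 0.44) = 8.6232e-03. pH = -log(8.6232e-03)

pH = 2.06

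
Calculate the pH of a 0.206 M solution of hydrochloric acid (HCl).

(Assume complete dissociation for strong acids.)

[H⁺] = 0.206 M for strong acid. pH = -log[H⁺] = -log(0.206)

pH = 0.69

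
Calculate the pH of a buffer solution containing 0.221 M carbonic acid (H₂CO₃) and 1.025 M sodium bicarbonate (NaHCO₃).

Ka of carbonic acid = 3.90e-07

pKa = -log(3.90e-07) = 6.41. pH = pKa + log([A⁻]/[HA]) = 6.41 + log(1.025/0.221)

pH = 7.08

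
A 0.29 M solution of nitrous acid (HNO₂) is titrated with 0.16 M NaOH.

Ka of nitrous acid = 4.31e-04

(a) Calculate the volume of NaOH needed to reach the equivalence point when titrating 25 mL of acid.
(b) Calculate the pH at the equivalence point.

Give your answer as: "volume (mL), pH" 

moles acid = 0.29 × 25/1000 = 0.00725 mol; V_base = moles/0.16 × 1000 = 45.3 mL. At equivalence only the conjugate base is present: [A⁻] = 0.00725/0.070 = 1.0311e-01 M. Kb = Kw/Ka = 2.32e-11; [OH⁻] = √(Kb × [A⁻]) = 1.5467e-06; pOH = 5.81; pH = 14 - pOH = 8.19.

V = 45.3 mL, pH = 8.19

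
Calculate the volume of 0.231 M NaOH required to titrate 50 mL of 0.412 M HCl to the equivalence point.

At equivalence: moles acid = moles base. moles HCl = 0.412 × 50/1000 = 0.0206 mol. V_base = moles / 0.231 × 1000 = 89.2 mL.

V_{base} = 89.2 mL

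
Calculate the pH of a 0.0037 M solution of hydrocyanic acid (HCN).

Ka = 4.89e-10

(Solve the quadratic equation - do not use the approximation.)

x² + Ka×x - Ka×C = 0. Using quadratic formula: [H⁺] = 1.3449e-06

pH = 5.87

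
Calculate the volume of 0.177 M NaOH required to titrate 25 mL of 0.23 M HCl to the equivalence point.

At equivalence: moles acid = moles base. moles HCl = 0.23 × 25/1000 = 0.00575 mol. V_base = moles / 0.177 × 1000 = 32.5 mL.

V_{base} = 32.5 mL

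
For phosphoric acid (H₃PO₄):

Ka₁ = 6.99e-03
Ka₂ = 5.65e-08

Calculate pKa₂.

pKa₂ = -log(Ka₂) = -log(5.65e-08) = 7.25.

pK_{a2} = 7.25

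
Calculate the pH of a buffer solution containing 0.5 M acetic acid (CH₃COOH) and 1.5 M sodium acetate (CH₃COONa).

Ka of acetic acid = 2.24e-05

pKa = -log(2.24e-05) = 4.65. pH = pKa + log([A⁻]/[HA]) = 4.65 + log(1.5/0.5)

pH = 5.13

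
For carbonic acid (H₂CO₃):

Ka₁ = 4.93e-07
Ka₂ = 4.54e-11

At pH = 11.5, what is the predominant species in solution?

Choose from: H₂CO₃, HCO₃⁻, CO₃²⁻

pKa₁ = 6.31, pKa₂ = 10.34. For a polyprotic acid the predominant species crosses at each pKa: below pKa_n the protonated form dominates, above it the deprotonated form does. At pH = 11.5, the predominant species is CO₃²⁻.

CO₃²⁻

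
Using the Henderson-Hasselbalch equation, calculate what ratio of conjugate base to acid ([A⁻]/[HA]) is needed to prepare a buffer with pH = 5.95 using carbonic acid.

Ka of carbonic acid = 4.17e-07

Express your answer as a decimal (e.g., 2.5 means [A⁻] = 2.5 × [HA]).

pKa = -log(4.17e-07) = 6.3799. pH = pKa + log([A⁻]/[HA]), so log([A⁻]/[HA]) = pH − pKa = 5.95 − 6.3799 = -0.4299. [A⁻]/[HA] = 10^(-0.4299) = 0.372

[A⁻]/[HA] = 0.372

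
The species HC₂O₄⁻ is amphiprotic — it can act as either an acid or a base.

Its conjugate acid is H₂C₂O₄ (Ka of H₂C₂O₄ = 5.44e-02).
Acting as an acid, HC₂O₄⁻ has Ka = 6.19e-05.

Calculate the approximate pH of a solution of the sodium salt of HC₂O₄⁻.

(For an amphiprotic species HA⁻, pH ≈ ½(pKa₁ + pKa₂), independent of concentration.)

pKa₁ = -log(5.44e-02) = 1.26; pKa₂ = -log(6.19e-05) = 4.21. For an amphiprotic species, pH ≈ ½(pKa₁ + pKa₂) = ½(1.26 + 4.21) = 2.74.

pH = 2.74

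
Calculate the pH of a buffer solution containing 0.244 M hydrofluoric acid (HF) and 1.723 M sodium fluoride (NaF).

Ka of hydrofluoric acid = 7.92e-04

pKa = -log(7.92e-04) = 3.10. pH = pKa + log([A⁻]/[HA]) = 3.10 + log(1.723/0.244)

pH = 3.95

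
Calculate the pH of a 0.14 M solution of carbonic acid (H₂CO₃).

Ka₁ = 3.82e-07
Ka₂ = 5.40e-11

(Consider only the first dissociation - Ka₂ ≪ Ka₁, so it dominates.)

First dissociation dominates. From Ka₁ = [H⁺][HA⁻]/[H₂A], x² + Ka₁·x − Ka₁·C = 0 with C = 0.14 M and Ka₁ = 3.82e-07. Solving: [H⁺] = (−Ka₁ + √(Ka₁² + 4·Ka₁·C)) / 2 = 2.3107e-04 M. pH = -log(2.3107e-04) = 3.64.

pH = 3.64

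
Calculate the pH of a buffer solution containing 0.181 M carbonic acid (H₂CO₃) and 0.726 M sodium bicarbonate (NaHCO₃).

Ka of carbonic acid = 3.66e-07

pKa = -log(3.66e-07) = 6.44. pH = pKa + log([A⁻]/[HA]) = 6.44 + log(0.726/0.181)

pH = 7.04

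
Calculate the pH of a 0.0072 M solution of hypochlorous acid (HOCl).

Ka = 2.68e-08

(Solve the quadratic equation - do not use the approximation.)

x² + Ka×x - Ka×C = 0. Using quadratic formula: [H⁺] = 1.3878e-05

pH = 4.86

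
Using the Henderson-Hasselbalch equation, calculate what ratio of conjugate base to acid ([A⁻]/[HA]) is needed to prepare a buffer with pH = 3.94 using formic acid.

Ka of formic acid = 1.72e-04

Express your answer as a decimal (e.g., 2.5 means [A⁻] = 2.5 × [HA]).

pKa = -log(1.72e-04) = 3.7645. pH = pKa + log([A⁻]/[HA]), so log([A⁻]/[HA]) = pH − pKa = 3.94 − 3.7645 = 0.1755. [A⁻]/[HA] = 10^(0.1755) = 1.50

[A⁻]/[HA] = 1.50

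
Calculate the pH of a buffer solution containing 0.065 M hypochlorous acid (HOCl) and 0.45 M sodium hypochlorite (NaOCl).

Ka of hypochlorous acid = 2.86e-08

pKa = -log(2.86e-08) = 7.54. pH = pKa + log([A⁻]/[HA]) = 7.54 + log(0.45/0.065)

pH = 8.38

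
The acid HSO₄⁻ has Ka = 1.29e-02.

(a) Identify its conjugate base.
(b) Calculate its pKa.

(a) The conjugate base is formed by removing one H⁺ from HSO₄⁻, giving SO₄²⁻. (b) pKa = -log(Ka) = -log(1.29e-02) = 1.89.

Conjugate base: SO₄²⁻; pK_a = 1.89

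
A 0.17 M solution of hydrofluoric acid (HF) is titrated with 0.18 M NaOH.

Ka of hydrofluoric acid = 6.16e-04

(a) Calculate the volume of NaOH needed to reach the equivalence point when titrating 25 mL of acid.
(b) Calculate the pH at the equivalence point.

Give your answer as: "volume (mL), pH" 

moles acid = 0.17 × 25/1000 = 0.00425 mol; V_base = moles/0.18 × 1000 = 23.6 mL. At equivalence only the conjugate base is present: [A⁻] = 0.00425/0.049 = 8.7429e-02 M. Kb = Kw/Ka = 1.62e-11; [OH⁻] = √(Kb × [A⁻]) = 1.1913e-06; pOH = 5.92; pH = 14 - pOH = 8.08.

V = 23.6 mL, pH = 8.08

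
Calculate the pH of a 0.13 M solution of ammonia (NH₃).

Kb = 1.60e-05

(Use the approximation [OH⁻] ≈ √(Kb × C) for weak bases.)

[OH⁻] = √(Kb × C) = √(1.60e-05 × 0.13) = 1.4422e-03. pOH = 2.84, pH = 14 - pOH

pH = 11.16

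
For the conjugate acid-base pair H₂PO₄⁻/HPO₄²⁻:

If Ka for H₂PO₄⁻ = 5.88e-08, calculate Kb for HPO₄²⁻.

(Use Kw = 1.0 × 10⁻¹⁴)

For a conjugate pair Ka × Kb = Kw, so Kb = Kw/Ka = 1.0 × 10⁻¹⁴ / 5.88e-08 = 1.70e-07.

K_b = 1.70e-07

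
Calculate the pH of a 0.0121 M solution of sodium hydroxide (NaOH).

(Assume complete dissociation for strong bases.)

[OH⁻] = 0.0121 M for strong base. pOH = -log[OH⁻] = 1.92, pH = 14 - pOH

pH = 12.08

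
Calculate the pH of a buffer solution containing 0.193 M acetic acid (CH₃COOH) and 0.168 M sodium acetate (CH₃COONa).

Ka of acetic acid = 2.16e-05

pKa = -log(2.16e-05) = 4.67. pH = pKa + log([A⁻]/[HA]) = 4.67 + log(0.168/0.193)

pH = 4.61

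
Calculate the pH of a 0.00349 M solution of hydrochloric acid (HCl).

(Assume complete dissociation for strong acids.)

[H⁺] = 0.00349 M for strong acid. pH = -log[H⁺] = -log(0.00349)

pH = 2.46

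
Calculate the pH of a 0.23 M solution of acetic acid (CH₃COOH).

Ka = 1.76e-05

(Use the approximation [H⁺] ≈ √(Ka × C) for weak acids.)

[H⁺] = √(Ka × C) = √(1.76e-05 × 0.23) = 2.0120e-03. pH = -log(2.0120e-03)

pH = 2.70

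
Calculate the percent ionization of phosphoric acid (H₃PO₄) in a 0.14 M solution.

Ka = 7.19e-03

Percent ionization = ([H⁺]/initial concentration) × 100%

Using Ka equilibrium: x² + Ka×x - Ka×C = 0. Solving: [H⁺] = 2.8335e-02. Percent = (2.8335e-02/0.14) × 100

Percent ionization = 20.2%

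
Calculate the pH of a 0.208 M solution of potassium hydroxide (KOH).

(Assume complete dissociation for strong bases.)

[OH⁻] = 0.208 M for strong base. pOH = -log[OH⁻] = 0.68, pH = 14 - pOH

pH = 13.32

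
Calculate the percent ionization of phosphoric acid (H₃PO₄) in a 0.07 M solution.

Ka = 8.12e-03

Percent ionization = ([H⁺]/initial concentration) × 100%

Using Ka equilibrium: x² + Ka×x - Ka×C = 0. Solving: [H⁺] = 2.0124e-02. Percent = (2.0124e-02/0.07) × 100

Percent ionization = 28.7%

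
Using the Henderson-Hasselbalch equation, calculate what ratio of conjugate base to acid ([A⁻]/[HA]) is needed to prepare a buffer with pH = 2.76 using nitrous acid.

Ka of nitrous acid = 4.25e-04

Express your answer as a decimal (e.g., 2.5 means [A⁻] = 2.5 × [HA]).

pKa = -log(4.25e-04) = 3.3716. pH = pKa + log([A⁻]/[HA]), so log([A⁻]/[HA]) = pH − pKa = 2.76 − 3.3716 = -0.6116. [A⁻]/[HA] = 10^(-0.6116) = 0.245

[A⁻]/[HA] = 0.245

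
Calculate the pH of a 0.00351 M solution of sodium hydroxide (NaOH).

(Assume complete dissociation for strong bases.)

[OH⁻] = 0.00351 M for strong base. pOH = -log[OH⁻] = 2.45, pH = 14 - pOH

pH = 11.55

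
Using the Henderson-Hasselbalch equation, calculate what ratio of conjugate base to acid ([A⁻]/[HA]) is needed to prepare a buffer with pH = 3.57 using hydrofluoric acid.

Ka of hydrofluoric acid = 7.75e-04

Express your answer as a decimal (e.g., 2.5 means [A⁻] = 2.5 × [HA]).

pKa = -log(7.75e-04) = 3.1107. pH = pKa + log([A⁻]/[HA]), so log([A⁻]/[HA]) = pH − pKa = 3.57 − 3.1107 = 0.4593. [A⁻]/[HA] = 10^(0.4593) = 2.88

[A⁻]/[HA] = 2.88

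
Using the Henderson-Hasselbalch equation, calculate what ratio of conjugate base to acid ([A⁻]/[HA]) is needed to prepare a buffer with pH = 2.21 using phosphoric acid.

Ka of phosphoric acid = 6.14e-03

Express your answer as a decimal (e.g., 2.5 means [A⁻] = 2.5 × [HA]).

pKa = -log(6.14e-03) = 2.2118. pH = pKa + log([A⁻]/[HA]), so log([A⁻]/[HA]) = pH − pKa = 2.21 − 2.2118 = -0.0018. [A⁻]/[HA] = 10^(-0.0018) = 0.996

[A⁻]/[HA] = 0.996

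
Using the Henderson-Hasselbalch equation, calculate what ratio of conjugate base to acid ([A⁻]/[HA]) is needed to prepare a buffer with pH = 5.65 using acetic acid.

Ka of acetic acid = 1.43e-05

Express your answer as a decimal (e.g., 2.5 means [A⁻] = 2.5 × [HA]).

pKa = -log(1.43e-05) = 4.8447. pH = pKa + log([A⁻]/[HA]), so log([A⁻]/[HA]) = pH − pKa = 5.65 − 4.8447 = 0.8053. [A⁻]/[HA] = 10^(0.8053) = 6.39

[A⁻]/[HA] = 6.39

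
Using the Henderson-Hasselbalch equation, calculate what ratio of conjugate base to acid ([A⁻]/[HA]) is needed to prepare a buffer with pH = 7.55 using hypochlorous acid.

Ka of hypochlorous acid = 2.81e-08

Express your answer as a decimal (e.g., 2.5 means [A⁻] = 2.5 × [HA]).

pKa = -log(2.81e-08) = 7.5513. pH = pKa + log([A⁻]/[HA]), so log([A⁻]/[HA]) = pH − pKa = 7.55 − 7.5513 = -0.0013. [A⁻]/[HA] = 10^(-0.0013) = 0.997

[A⁻]/[HA] = 0.997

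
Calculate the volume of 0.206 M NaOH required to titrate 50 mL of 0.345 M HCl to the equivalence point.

At equivalence: moles acid = moles base. moles HCl = 0.345 × 50/1000 = 0.01725 mol. V_base = moles / 0.206 × 1000 = 83.7 mL.

V_{base} = 83.7 mL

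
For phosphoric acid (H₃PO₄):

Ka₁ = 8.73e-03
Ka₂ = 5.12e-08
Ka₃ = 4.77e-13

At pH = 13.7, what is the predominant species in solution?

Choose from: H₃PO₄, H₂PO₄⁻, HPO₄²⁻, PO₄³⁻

pKa₁ = 2.06, pKa₂ = 7.29, pKa₃ = 12.32. For a polyprotic acid the predominant species crosses at each pKa: below pKa_n the protonated form dominates, above it the deprotonated form does. At pH = 13.7, the predominant species is PO₄³⁻.

PO₄³⁻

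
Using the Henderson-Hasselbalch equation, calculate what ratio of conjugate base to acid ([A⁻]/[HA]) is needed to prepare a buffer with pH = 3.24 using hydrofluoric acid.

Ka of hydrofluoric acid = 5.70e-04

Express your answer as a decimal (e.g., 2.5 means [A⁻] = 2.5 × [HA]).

pKa = -log(5.70e-04) = 3.2441. pH = pKa + log([A⁻]/[HA]), so log([A⁻]/[HA]) = pH − pKa = 3.24 − 3.2441 = -0.0041. [A⁻]/[HA] = 10^(-0.0041) = 0.991

[A⁻]/[HA] = 0.991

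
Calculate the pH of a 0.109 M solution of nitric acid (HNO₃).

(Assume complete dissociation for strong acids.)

[H⁺] = 0.109 M for strong acid. pH = -log[H⁺] = -log(0.109)

pH = 0.96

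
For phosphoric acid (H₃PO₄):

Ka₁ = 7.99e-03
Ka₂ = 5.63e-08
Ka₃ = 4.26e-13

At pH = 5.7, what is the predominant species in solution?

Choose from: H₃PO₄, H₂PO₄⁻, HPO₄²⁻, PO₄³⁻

pKa₁ = 2.10, pKa₂ = 7.25, pKa₃ = 12.37. For a polyprotic acid the predominant species crosses at each pKa: below pKa_n the protonated form dominates, above it the deprotonated form does. At pH = 5.7, the predominant species is H₂PO₄⁻.

H₂PO₄⁻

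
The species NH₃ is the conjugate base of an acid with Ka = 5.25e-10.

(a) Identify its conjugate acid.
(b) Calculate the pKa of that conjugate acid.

(a) The conjugate acid is formed by adding one H⁺ to NH₃, giving NH₄⁺. (b) pKa = -log(Ka) = -log(5.25e-10) = 9.28.

Conjugate acid: NH₄⁺; pK_a = 9.28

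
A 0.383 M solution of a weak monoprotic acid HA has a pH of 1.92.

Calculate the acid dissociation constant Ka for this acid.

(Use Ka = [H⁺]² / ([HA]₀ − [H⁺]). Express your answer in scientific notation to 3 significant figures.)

[H⁺] = 10^(−pH) = 10^(−1.92) = 1.202e-02 M. For HA ⇌ H⁺ + A⁻, Ka = [H⁺][A⁻]/[HA] = [H⁺]² / ([HA]₀ − [H⁺]) = (1.202e-02)² / (0.383 − 1.202e-02) = 3.90e-04.

K_a = 3.90e-04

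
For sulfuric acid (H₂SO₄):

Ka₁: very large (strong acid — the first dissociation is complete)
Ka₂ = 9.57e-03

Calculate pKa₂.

pKa₂ = -log(Ka₂) = -log(9.57e-03) = 2.02.

pK_{a2} = 2.02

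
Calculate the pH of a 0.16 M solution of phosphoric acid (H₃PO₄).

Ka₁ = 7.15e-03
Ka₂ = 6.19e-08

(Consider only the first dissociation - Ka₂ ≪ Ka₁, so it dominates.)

First dissociation dominates. From Ka₁ = [H⁺][HA⁻]/[H₂A], x² + Ka₁·x − Ka₁·C = 0 with C = 0.16 M and Ka₁ = 7.15e-03. Solving: [H⁺] = (−Ka₁ + √(Ka₁² + 4·Ka₁·C)) / 2 = 3.0436e-02 M. pH = -log(3.0436e-02) = 1.52.

pH = 1.52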